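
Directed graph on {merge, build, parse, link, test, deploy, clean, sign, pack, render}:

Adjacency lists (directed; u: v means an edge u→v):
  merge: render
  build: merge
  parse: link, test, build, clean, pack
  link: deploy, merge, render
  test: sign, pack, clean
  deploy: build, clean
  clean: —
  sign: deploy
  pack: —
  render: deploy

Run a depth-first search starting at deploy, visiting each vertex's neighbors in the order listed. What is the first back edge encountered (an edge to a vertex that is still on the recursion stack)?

DFS from deploy (visiting each vertex's neighbors in the order listed); mark gray on enter, black on exit:
deploy gray
  build gray
    merge gray
      render gray
        render→deploy: deploy is gray → back edge
First back edge: render → deploy.

render->deploy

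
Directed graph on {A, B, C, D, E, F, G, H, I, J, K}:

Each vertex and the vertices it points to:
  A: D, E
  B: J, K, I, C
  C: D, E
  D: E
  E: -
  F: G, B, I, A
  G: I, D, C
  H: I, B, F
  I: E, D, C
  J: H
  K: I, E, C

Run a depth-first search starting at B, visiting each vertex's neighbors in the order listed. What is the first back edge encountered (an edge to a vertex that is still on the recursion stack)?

H->B

DFS from B (visiting each vertex's neighbors in the order listed); mark gray on enter, black on exit:
B gray
  J gray
    H gray
      I gray
        E gray
        E black
        D gray
          D→E: E black — skip
        D black
        C gray
          C→D: D black — skip
          C→E: E black — skip
        C black
      I black
      H→B: B is gray → back edge
First back edge: H → B.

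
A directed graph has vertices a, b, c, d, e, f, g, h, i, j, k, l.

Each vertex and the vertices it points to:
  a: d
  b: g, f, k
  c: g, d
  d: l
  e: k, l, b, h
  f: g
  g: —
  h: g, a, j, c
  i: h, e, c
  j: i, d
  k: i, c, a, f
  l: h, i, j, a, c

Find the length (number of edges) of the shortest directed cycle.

3

For each vertex v, BFS finds the shortest path from v back to v.
The shortest such closed walk is e → k → i → e, length 3.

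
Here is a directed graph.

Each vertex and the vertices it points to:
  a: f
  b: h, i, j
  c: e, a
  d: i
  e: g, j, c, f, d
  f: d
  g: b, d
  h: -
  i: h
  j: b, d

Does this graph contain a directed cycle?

DFS with white/gray/black marking, starting from i:
i gray
  h gray
  h black
i black
a gray
  f gray
    d gray
      d→i: i black — skip
    d black
  f black
a black
b gray
  b→h: h black — skip
  b→i: i black — skip
  j gray
    j→b: b is gray → back edge
Back edge found, so a cycle exists: b → j → b.

Yes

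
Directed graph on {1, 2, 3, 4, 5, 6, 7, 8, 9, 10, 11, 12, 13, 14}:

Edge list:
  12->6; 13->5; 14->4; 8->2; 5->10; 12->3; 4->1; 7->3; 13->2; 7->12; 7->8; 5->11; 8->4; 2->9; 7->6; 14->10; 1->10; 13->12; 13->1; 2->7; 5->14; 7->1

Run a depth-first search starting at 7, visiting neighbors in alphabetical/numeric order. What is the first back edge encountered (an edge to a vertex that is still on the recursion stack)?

2->7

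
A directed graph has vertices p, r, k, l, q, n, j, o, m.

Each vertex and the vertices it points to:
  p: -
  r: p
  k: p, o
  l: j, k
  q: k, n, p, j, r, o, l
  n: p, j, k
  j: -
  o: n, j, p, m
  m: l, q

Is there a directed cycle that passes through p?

p lies on a cycle iff there is a path from p back to itself.
Exploring from p, it never reaches itself; equivalently, its strongly connected component is a singleton.

No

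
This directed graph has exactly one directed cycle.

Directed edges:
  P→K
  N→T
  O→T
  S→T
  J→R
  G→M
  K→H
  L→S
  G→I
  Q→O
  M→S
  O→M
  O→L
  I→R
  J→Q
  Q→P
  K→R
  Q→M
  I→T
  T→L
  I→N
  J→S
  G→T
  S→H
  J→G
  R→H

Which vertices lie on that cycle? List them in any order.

L, S, T

DFS with gray/black marking from L:
L gray
  S gray
    T gray
      T→L: L is gray → back edge
Back edge closes the cycle L → S → T → L; its vertices are {L, S, T}.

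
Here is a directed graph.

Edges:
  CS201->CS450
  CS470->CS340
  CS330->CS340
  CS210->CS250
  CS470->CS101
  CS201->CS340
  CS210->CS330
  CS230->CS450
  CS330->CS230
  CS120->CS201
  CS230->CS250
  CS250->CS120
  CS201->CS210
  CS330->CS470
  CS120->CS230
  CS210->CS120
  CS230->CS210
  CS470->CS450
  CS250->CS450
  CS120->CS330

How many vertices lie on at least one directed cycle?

A vertex is on a directed cycle iff it belongs to a strongly connected component of size ≥ 2 (or has a self-loop).
The vertices on cycles are {CS120, CS201, CS210, CS230, CS250, CS330} — 6 in total.

6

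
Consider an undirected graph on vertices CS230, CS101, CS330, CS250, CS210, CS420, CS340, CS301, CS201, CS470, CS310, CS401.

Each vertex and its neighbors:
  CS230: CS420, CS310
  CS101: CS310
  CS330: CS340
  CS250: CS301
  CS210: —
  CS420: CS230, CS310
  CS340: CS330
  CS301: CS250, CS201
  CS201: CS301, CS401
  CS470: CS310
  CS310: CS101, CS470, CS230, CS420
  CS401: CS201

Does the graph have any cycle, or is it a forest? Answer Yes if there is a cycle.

Yes

DFS, tracking each vertex's parent; an edge to a visited non-parent vertex closes a cycle.
Start from CS250:
visit CS250 (parent –)
  visit CS301 (parent CS250)
    CS301–CS250: parent, skip
    visit CS201 (parent CS301)
      CS201–CS301: parent, skip
      visit CS401 (parent CS201)
        CS401–CS201: parent, skip
visit CS230 (parent –)
  visit CS420 (parent CS230)
    CS420–CS230: parent, skip
    visit CS310 (parent CS420)
      visit CS101 (parent CS310)
        CS101–CS310: parent, skip
      visit CS470 (parent CS310)
        CS470–CS310: parent, skip
      CS310–CS230: CS230 visited and ≠ parent → cycle
Cycle: CS230 – CS420 – CS310 – CS230.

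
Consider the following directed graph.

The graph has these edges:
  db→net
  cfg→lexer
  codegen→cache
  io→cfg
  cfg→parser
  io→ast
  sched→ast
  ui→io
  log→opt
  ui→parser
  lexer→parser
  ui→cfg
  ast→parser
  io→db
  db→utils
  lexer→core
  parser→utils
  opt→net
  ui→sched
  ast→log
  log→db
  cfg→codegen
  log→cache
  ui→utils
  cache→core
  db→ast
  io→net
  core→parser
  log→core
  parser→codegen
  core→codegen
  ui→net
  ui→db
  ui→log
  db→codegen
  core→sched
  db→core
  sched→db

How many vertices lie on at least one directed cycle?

8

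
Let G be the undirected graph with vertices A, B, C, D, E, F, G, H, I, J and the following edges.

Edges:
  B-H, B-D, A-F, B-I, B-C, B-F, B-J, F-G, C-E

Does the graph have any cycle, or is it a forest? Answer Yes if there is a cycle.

DFS, tracking each vertex's parent; an edge to a visited non-parent vertex closes a cycle.
Start from E:
visit E (parent –)
  visit C (parent E)
    C–E: parent, skip
    visit B (parent C)
      visit J (parent B)
        J–B: parent, skip
      visit H (parent B)
        H–B: parent, skip
      visit D (parent B)
        D–B: parent, skip
      visit I (parent B)
        I–B: parent, skip
      B–C: parent, skip
      visit F (parent B)
        visit G (parent F)
          G–F: parent, skip
        visit A (parent F)
          A–F: parent, skip
        F–B: parent, skip
No non-parent visited neighbor found — the graph is a forest.

No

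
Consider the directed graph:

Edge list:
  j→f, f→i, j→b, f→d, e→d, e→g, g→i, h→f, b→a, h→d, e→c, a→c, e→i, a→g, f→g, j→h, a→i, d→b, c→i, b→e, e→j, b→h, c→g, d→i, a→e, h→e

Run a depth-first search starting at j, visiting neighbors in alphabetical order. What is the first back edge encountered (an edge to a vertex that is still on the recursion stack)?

DFS from j (visiting neighbors in alphabetical order); mark gray on enter, black on exit:
j gray
  b gray
    a gray
      c gray
        g gray
          i gray
          i black
        g black
        c→i: i black — skip
      c black
      e gray
        e→c: c black — skip
        d gray
          d→b: b is gray → back edge
First back edge: d → b.

d→b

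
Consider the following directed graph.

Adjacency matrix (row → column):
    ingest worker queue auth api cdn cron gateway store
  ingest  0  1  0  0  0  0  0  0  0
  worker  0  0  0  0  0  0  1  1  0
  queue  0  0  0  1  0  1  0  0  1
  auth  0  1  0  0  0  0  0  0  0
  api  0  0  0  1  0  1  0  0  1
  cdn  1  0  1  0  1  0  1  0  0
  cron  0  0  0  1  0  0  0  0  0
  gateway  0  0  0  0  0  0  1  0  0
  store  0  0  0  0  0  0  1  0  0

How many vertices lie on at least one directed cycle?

A vertex is on a directed cycle iff it belongs to a strongly connected component of size ≥ 2 (or has a self-loop).
The vertices on cycles are {api, cdn, auth, cron, queue, worker, gateway} — 7 in total.

7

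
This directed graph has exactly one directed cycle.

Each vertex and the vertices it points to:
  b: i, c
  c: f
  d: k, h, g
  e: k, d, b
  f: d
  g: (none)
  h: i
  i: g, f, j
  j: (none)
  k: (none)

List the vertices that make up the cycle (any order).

d, f, h, i

DFS with gray/black marking from d:
d gray
  k gray
  k black
  h gray
    i gray
      g gray
      g black
      f gray
        f→d: d is gray → back edge
Back edge closes the cycle d → h → i → f → d; its vertices are {d, f, h, i}.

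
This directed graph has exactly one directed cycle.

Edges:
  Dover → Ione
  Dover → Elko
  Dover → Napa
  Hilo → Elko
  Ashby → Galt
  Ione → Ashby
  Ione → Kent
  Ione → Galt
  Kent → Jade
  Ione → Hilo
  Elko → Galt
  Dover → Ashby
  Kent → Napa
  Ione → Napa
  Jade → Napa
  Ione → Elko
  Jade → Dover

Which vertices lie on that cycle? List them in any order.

Ione, Jade, Kent, Dover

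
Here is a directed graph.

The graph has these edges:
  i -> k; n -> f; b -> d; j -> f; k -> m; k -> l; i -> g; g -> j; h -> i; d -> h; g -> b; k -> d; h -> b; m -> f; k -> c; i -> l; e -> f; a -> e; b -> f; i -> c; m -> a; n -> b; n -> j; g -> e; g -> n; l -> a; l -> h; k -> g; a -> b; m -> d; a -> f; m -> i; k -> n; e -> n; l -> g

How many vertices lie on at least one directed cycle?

11

A vertex is on a directed cycle iff it belongs to a strongly connected component of size ≥ 2 (or has a self-loop).
The vertices on cycles are {a, b, d, e, g, h, i, k, l, m, n} — 11 in total.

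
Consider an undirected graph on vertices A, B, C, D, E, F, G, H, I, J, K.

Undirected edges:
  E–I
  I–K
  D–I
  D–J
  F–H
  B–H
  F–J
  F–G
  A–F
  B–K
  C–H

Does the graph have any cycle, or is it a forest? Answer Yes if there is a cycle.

Yes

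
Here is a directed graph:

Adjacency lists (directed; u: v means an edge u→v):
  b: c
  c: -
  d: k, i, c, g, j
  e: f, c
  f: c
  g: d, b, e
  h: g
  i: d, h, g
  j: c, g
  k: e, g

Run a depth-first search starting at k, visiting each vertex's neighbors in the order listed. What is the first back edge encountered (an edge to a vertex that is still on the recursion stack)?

DFS from k (visiting each vertex's neighbors in the order listed); mark gray on enter, black on exit:
k gray
  e gray
    f gray
      c gray
      c black
    f black
    e→c: c black — skip
  e black
  g gray
    d gray
      d→k: k is gray → back edge
First back edge: d → k.

d->k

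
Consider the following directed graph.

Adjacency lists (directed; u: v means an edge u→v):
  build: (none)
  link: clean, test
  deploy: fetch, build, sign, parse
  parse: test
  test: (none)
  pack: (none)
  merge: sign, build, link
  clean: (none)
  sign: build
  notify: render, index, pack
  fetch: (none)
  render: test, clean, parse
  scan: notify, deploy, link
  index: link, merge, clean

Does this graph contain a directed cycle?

DFS with white/gray/black marking, starting from fetch:
fetch gray
fetch black
build gray
build black
link gray
  clean gray
  clean black
  test gray
  test black
link black
deploy gray
  deploy→fetch: fetch black — skip
  deploy→build: build black — skip
  sign gray
    sign→build: build black — skip
  sign black
  parse gray
    parse→test: test black — skip
  parse black
deploy black
pack gray
pack black
merge gray
  merge→sign: sign black — skip
  merge→build: build black — skip
  merge→link: link black — skip
merge black
notify gray
  render gray
    render→test: test black — skip
    render→clean: clean black — skip
    render→parse: parse black — skip
  render black
  index gray
    index→link: link black — skip
    index→merge: merge black — skip
    index→clean: clean black — skip
  index black
  notify→pack: pack black — skip
notify black
scan gray
  scan→notify: notify black — skip
  scan→deploy: deploy black — skip
  scan→link: link black — skip
scan black
Every edge goes to a white or black vertex — no back edge, so the graph is acyclic.

No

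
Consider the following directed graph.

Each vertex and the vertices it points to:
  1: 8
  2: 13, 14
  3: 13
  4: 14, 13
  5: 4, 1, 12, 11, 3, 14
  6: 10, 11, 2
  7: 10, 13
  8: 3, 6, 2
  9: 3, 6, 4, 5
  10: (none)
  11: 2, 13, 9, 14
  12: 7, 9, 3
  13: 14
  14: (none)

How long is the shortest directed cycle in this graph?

For each vertex v, BFS finds the shortest path from v back to v.
The shortest such closed walk is 5 → 11 → 9 → 5, length 3.

3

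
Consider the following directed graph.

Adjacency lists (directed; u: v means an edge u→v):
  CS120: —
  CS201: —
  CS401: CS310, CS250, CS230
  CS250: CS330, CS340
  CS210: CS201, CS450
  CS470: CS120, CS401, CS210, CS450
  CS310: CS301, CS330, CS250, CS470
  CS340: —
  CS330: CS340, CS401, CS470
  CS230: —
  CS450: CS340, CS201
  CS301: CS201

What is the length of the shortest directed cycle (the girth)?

3

For each vertex v, BFS finds the shortest path from v back to v.
The shortest such closed walk is CS401 → CS250 → CS330 → CS401, length 3.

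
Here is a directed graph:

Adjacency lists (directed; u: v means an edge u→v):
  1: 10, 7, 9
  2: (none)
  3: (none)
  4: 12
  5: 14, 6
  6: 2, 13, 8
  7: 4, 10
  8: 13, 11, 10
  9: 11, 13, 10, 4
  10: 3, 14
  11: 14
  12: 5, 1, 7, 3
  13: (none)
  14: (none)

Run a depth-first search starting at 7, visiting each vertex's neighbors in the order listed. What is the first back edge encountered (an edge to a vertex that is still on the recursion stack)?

1→7

DFS from 7 (visiting each vertex's neighbors in the order listed); mark gray on enter, black on exit:
7 gray
  4 gray
    12 gray
      5 gray
        14 gray
        14 black
        6 gray
          2 gray
          2 black
          13 gray
          13 black
          8 gray
            8→13: 13 black — skip
            11 gray
              11→14: 14 black — skip
            11 black
            10 gray
              3 gray
              3 black
              10→14: 14 black — skip
            10 black
          8 black
        6 black
      5 black
      1 gray
        1→10: 10 black — skip
        1→7: 7 is gray → back edge
First back edge: 1 → 7.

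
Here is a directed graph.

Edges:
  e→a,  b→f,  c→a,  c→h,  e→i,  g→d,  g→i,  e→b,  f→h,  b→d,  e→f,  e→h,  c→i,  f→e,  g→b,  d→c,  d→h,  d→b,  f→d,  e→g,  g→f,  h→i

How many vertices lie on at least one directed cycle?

5

A vertex is on a directed cycle iff it belongs to a strongly connected component of size ≥ 2 (or has a self-loop).
The vertices on cycles are {b, d, e, f, g} — 5 in total.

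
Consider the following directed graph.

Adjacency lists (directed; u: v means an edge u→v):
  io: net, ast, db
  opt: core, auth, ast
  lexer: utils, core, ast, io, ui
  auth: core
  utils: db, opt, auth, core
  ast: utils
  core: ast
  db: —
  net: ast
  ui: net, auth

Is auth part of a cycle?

auth is on a cycle iff auth can reach itself via ≥1 edge.
auth → core → ast → utils → auth — yes.

Yes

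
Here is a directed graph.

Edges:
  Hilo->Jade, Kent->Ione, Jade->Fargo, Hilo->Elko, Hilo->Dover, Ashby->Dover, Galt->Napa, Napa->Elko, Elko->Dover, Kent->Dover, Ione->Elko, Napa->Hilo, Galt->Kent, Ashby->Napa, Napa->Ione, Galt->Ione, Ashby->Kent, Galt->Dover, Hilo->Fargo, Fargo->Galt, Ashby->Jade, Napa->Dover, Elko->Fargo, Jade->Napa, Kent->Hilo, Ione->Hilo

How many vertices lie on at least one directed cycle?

8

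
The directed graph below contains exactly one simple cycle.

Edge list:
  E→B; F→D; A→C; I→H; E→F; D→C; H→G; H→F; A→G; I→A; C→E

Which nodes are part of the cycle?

DFS with gray/black marking from C:
C gray
  E gray
    F gray
      D gray
        D→C: C is gray → back edge
Back edge closes the cycle C → E → F → D → C; its vertices are {C, D, E, F}.

C, D, E, F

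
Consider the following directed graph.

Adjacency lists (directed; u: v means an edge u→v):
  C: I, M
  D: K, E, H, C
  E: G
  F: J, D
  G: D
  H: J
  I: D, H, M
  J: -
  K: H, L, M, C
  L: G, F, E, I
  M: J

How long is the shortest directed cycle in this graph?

For each vertex v, BFS finds the shortest path from v back to v.
The shortest such closed walk is C → I → D → C, length 3.

3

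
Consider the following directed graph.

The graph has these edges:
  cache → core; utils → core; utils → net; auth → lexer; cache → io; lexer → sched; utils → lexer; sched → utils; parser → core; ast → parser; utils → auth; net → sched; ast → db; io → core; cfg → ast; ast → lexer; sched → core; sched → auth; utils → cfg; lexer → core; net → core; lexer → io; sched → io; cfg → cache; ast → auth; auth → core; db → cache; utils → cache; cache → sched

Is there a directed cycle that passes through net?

net is on a cycle iff net can reach itself via ≥1 edge.
net → sched → utils → net — yes.

Yes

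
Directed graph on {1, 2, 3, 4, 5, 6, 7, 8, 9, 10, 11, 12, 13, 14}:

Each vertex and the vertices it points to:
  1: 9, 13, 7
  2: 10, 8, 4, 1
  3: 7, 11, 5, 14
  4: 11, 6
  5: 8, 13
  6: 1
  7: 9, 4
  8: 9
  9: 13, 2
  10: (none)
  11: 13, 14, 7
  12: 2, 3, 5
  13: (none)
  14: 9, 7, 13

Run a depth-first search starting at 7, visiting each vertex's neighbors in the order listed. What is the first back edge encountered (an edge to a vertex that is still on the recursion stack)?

8→9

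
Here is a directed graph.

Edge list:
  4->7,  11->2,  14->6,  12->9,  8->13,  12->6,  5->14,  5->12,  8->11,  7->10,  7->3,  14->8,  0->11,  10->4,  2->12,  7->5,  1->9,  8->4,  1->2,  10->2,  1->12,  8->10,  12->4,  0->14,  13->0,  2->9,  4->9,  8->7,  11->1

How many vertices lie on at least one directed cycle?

A vertex is on a directed cycle iff it belongs to a strongly connected component of size ≥ 2 (or has a self-loop).
The vertices on cycles are {0, 1, 2, 4, 5, 7, 8, 10, 11, 12, 13, 14} — 12 in total.

12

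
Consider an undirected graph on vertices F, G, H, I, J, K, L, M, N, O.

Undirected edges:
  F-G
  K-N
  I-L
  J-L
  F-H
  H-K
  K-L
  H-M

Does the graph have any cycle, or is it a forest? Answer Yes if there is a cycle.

No

DFS, tracking each vertex's parent; an edge to a visited non-parent vertex closes a cycle.
Start from I:
visit I (parent –)
  visit L (parent I)
    L–I: parent, skip
    visit K (parent L)
      K–L: parent, skip
      visit H (parent K)
        visit F (parent H)
          F–H: parent, skip
          visit G (parent F)
            G–F: parent, skip
        H–K: parent, skip
        visit M (parent H)
          M–H: parent, skip
      visit N (parent K)
        N–K: parent, skip
    visit J (parent L)
      J–L: parent, skip
visit O (parent –)
No non-parent visited neighbor found — the graph is a forest.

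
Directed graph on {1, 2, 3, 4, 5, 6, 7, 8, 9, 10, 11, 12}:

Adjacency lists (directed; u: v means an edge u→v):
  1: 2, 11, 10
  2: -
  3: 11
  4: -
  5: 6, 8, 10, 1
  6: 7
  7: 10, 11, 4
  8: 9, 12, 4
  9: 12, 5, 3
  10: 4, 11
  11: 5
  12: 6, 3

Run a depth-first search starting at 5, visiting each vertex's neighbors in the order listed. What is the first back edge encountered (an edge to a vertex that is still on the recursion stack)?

DFS from 5 (visiting each vertex's neighbors in the order listed); mark gray on enter, black on exit:
5 gray
  6 gray
    7 gray
      10 gray
        4 gray
        4 black
        11 gray
          11→5: 5 is gray → back edge
First back edge: 11 → 5.

11→5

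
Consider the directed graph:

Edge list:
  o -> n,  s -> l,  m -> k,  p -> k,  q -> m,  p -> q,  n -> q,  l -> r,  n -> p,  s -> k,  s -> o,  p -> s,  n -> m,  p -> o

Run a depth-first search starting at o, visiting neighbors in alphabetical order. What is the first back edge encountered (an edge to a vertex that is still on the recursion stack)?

DFS from o (visiting neighbors in alphabetical order); mark gray on enter, black on exit:
o gray
  n gray
    m gray
      k gray
      k black
    m black
    p gray
      p→k: k black — skip
      p→o: o is gray → back edge
First back edge: p → o.

p->o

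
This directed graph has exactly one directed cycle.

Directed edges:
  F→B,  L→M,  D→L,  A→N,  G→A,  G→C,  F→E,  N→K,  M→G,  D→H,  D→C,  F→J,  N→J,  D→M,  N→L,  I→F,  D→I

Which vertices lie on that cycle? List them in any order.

DFS with gray/black marking from M:
M gray
  G gray
    A gray
      N gray
        K gray
        K black
        J gray
        J black
        L gray
          L→M: M is gray → back edge
Back edge closes the cycle M → G → A → N → L → M; its vertices are {A, G, L, M, N}.

A, G, L, M, N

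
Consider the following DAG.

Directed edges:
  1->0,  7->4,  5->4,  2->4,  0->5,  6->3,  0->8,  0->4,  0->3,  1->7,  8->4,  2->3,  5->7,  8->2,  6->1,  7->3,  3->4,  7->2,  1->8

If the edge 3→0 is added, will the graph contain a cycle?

Adding 3→0 creates a cycle iff 0 can already reach 3.
Path from 0: 0 → 3.
So 0 → … → 3 → 0 is a cycle.

Yes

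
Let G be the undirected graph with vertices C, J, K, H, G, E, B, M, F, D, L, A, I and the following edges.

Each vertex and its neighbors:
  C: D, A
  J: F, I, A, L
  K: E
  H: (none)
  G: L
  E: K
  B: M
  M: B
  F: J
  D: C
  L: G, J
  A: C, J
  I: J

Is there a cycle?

No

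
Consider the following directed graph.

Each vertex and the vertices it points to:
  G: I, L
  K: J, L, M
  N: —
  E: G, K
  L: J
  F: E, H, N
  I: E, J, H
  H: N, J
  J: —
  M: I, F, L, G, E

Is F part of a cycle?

F is on a cycle iff F can reach itself via ≥1 edge.
F → E → K → M → F — yes.

Yes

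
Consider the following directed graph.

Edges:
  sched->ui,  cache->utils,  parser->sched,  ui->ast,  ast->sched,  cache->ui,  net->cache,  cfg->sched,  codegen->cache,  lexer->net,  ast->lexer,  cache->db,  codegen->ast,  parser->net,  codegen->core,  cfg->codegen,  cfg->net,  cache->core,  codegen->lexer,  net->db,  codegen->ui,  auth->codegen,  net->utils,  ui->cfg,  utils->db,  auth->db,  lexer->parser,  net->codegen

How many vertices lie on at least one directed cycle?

A vertex is on a directed cycle iff it belongs to a strongly connected component of size ≥ 2 (or has a self-loop).
The vertices on cycles are {ui, ast, cfg, net, cache, lexer, sched, parser, codegen} — 9 in total.

9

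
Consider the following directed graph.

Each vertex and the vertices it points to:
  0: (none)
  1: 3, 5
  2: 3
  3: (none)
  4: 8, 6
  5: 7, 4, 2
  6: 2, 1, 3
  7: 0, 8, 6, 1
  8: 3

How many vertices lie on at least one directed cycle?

5

A vertex is on a directed cycle iff it belongs to a strongly connected component of size ≥ 2 (or has a self-loop).
The vertices on cycles are {1, 4, 5, 6, 7} — 5 in total.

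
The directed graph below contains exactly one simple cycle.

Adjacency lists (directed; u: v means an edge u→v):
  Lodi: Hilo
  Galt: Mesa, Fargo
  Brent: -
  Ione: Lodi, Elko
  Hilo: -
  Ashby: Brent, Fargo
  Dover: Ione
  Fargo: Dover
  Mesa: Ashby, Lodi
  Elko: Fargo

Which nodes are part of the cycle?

Elko, Ione, Dover, Fargo

DFS with gray/black marking from Fargo:
Fargo gray
  Dover gray
    Ione gray
      Lodi gray
        Hilo gray
        Hilo black
      Lodi black
      Elko gray
        Elko→Fargo: Fargo is gray → back edge
Back edge closes the cycle Fargo → Dover → Ione → Elko → Fargo; its vertices are {Elko, Ione, Dover, Fargo}.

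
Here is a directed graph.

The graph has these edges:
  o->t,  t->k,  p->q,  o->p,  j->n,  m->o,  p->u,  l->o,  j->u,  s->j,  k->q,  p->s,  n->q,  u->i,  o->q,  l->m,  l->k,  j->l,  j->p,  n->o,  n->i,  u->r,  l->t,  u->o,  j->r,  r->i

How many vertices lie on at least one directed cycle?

8

A vertex is on a directed cycle iff it belongs to a strongly connected component of size ≥ 2 (or has a self-loop).
The vertices on cycles are {j, l, m, n, o, p, s, u} — 8 in total.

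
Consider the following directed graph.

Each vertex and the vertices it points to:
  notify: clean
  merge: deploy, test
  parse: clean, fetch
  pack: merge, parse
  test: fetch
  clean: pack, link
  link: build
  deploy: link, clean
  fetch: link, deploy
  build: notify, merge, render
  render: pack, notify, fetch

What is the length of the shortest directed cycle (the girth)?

3

For each vertex v, BFS finds the shortest path from v back to v.
The shortest such closed walk is pack → parse → clean → pack, length 3.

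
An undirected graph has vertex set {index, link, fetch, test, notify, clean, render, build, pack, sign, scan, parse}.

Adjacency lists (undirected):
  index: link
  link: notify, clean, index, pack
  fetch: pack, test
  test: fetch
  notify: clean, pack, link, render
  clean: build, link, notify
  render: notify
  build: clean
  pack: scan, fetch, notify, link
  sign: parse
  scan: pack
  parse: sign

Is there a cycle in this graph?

DFS, tracking each vertex's parent; an edge to a visited non-parent vertex closes a cycle.
Start from notify:
visit notify (parent –)
  visit clean (parent notify)
    visit build (parent clean)
      build–clean: parent, skip
    visit link (parent clean)
      link–notify: notify visited and ≠ parent → cycle
Cycle: notify – clean – link – notify.

Yes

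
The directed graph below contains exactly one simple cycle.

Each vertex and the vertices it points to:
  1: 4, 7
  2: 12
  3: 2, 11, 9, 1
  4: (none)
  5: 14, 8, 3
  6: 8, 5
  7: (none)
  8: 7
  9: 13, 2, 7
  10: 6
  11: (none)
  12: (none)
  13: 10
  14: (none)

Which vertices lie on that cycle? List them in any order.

3, 5, 6, 9, 10, 13

DFS with gray/black marking from 5:
5 gray
  14 gray
  14 black
  8 gray
    7 gray
    7 black
  8 black
  3 gray
    2 gray
      12 gray
      12 black
    2 black
    11 gray
    11 black
    9 gray
      13 gray
        10 gray
          6 gray
            6→8: 8 black — skip
            6→5: 5 is gray → back edge
Back edge closes the cycle 5 → 3 → 9 → 13 → 10 → 6 → 5; its vertices are {3, 5, 6, 9, 10, 13}.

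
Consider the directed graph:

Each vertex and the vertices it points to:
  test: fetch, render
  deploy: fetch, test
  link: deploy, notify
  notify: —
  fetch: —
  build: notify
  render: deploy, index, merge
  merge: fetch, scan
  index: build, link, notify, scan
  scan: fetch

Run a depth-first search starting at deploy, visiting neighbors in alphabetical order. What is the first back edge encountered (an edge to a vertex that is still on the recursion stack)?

DFS from deploy (visiting neighbors in alphabetical order); mark gray on enter, black on exit:
deploy gray
  fetch gray
  fetch black
  test gray
    test→fetch: fetch black — skip
    render gray
      render→deploy: deploy is gray → back edge
First back edge: render → deploy.

render->deploy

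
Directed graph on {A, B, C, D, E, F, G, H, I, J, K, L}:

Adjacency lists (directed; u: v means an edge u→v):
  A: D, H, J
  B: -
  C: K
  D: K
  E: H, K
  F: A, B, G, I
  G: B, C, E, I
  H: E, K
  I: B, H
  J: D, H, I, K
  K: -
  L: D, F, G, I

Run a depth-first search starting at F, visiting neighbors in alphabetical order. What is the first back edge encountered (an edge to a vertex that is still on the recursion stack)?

DFS from F (visiting neighbors in alphabetical order); mark gray on enter, black on exit:
F gray
  A gray
    D gray
      K gray
      K black
    D black
    H gray
      E gray
        E→H: H is gray → back edge
First back edge: E → H.

E→H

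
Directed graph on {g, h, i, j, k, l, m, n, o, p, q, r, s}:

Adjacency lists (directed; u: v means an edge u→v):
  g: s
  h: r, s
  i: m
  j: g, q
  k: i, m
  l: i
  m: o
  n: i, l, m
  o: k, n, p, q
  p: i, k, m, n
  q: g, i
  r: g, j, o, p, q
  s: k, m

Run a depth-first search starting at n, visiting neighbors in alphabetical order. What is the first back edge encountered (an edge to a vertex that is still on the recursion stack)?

DFS from n (visiting neighbors in alphabetical order); mark gray on enter, black on exit:
n gray
  i gray
    m gray
      o gray
        k gray
          k→i: i is gray → back edge
First back edge: k → i.

k→i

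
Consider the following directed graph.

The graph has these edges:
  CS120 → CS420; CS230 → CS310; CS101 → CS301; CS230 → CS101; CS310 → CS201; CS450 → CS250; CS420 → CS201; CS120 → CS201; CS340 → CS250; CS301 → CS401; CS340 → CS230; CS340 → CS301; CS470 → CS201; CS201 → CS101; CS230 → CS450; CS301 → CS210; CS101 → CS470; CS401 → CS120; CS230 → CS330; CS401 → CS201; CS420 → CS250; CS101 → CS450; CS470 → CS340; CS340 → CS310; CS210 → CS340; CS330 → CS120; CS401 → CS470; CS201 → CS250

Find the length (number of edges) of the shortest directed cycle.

For each vertex v, BFS finds the shortest path from v back to v.
The shortest such closed walk is CS101 → CS470 → CS201 → CS101, length 3.

3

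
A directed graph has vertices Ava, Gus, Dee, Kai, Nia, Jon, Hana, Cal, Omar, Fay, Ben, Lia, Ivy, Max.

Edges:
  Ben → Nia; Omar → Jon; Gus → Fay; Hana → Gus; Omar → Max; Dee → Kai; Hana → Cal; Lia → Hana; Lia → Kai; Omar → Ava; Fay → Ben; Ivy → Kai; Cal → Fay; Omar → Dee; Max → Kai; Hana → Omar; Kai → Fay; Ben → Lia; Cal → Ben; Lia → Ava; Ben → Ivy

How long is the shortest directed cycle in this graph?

4

For each vertex v, BFS finds the shortest path from v back to v.
The shortest such closed walk is Hana → Cal → Ben → Lia → Hana, length 4.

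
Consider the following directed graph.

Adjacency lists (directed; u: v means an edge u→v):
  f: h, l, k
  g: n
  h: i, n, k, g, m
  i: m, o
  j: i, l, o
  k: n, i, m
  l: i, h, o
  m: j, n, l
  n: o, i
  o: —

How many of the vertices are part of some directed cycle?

8

A vertex is on a directed cycle iff it belongs to a strongly connected component of size ≥ 2 (or has a self-loop).
The vertices on cycles are {g, h, i, j, k, l, m, n} — 8 in total.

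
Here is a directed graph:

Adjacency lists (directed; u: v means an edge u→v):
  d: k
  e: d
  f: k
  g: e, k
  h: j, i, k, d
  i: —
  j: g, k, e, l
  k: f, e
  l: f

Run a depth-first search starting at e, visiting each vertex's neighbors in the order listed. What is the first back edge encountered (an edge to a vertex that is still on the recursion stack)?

f->k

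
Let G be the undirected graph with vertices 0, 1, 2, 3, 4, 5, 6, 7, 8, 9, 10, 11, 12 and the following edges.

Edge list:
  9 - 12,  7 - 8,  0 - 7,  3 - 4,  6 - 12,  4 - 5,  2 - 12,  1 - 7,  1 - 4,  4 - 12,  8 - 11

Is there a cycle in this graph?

No

DFS, tracking each vertex's parent; an edge to a visited non-parent vertex closes a cycle.
Start from 3:
visit 3 (parent –)
  visit 4 (parent 3)
    4–3: parent, skip
    visit 12 (parent 4)
      12–4: parent, skip
      visit 6 (parent 12)
        6–12: parent, skip
      visit 9 (parent 12)
        9–12: parent, skip
      visit 2 (parent 12)
        2–12: parent, skip
    visit 1 (parent 4)
      visit 7 (parent 1)
        7–1: parent, skip
        visit 0 (parent 7)
          0–7: parent, skip
        visit 8 (parent 7)
          8–7: parent, skip
          visit 11 (parent 8)
            11–8: parent, skip
      1–4: parent, skip
    visit 5 (parent 4)
      5–4: parent, skip
visit 10 (parent –)
No non-parent visited neighbor found — the graph is a forest.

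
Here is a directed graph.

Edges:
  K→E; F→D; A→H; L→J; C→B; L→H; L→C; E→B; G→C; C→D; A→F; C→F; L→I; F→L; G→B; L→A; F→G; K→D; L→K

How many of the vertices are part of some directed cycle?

5

A vertex is on a directed cycle iff it belongs to a strongly connected component of size ≥ 2 (or has a self-loop).
The vertices on cycles are {A, C, F, G, L} — 5 in total.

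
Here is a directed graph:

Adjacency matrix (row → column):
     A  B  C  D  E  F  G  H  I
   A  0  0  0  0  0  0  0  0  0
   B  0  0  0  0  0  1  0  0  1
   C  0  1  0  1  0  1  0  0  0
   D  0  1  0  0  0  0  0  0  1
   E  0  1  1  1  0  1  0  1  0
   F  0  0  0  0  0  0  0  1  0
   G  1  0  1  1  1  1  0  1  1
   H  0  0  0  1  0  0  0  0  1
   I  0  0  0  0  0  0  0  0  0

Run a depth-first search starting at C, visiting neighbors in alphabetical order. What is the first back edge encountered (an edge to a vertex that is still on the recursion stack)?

DFS from C (visiting neighbors in alphabetical order); mark gray on enter, black on exit:
C gray
  B gray
    F gray
      H gray
        D gray
          D→B: B is gray → back edge
First back edge: D → B.

D→B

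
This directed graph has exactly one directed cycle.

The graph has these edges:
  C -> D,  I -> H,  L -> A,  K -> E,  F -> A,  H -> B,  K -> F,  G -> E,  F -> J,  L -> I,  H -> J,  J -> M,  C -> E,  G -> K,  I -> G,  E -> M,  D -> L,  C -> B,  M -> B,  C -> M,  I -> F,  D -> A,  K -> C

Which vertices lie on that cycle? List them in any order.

C, D, G, I, K, L

DFS with gray/black marking from D:
D gray
  L gray
    I gray
      H gray
        B gray
        B black
        J gray
          M gray
            M→B: B black — skip
          M black
        J black
      H black
      G gray
        E gray
          E→M: M black — skip
        E black
        K gray
          F gray
            F→J: J black — skip
            A gray
            A black
          F black
          K→E: E black — skip
          C gray
            C→D: D is gray → back edge
Back edge closes the cycle D → L → I → G → K → C → D; its vertices are {C, D, G, I, K, L}.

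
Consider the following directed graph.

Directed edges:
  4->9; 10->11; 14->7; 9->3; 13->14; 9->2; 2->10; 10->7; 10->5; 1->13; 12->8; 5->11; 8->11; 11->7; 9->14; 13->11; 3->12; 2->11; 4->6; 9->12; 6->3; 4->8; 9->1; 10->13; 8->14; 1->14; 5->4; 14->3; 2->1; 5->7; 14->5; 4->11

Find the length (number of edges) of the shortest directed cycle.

For each vertex v, BFS finds the shortest path from v back to v.
The shortest such closed walk is 4 → 9 → 14 → 5 → 4, length 4.

4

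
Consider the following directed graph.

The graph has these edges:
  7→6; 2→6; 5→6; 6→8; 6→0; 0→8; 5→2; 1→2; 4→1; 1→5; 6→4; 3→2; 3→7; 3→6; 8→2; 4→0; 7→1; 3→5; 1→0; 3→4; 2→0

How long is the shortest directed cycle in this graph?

3

For each vertex v, BFS finds the shortest path from v back to v.
The shortest such closed walk is 2 → 0 → 8 → 2, length 3.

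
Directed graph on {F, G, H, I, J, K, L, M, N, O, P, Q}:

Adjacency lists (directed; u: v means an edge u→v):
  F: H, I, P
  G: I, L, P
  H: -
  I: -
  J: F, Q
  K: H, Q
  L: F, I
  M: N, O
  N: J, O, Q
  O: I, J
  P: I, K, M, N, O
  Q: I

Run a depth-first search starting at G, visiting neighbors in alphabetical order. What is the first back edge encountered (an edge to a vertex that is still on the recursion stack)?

DFS from G (visiting neighbors in alphabetical order); mark gray on enter, black on exit:
G gray
  I gray
  I black
  L gray
    F gray
      H gray
      H black
      F→I: I black — skip
      P gray
        P→I: I black — skip
        K gray
          K→H: H black — skip
          Q gray
            Q→I: I black — skip
          Q black
        K black
        M gray
          N gray
            J gray
              J→F: F is gray → back edge
First back edge: J → F.

J→F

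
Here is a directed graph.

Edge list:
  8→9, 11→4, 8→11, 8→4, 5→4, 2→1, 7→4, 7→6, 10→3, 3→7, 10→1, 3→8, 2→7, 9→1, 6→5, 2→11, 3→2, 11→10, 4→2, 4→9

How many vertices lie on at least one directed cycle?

9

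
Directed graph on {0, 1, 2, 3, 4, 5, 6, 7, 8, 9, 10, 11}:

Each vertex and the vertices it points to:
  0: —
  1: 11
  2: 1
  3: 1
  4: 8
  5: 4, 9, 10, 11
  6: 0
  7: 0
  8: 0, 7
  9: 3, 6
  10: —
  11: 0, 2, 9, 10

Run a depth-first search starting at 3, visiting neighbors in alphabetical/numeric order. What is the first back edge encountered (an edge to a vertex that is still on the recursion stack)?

DFS from 3 (visiting neighbors in alphabetical/numeric order); mark gray on enter, black on exit:
3 gray
  1 gray
    11 gray
      0 gray
      0 black
      2 gray
        2→1: 1 is gray → back edge
First back edge: 2 → 1.

2->1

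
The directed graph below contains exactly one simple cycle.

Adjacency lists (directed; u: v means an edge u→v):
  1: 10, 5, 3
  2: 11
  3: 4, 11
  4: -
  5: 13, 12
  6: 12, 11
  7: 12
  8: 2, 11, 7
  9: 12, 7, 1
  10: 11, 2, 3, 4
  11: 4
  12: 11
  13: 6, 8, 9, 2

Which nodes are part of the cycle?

1, 5, 9, 13

DFS with gray/black marking from 1:
1 gray
  10 gray
    11 gray
      4 gray
      4 black
    11 black
    2 gray
      2→11: 11 black — skip
    2 black
    3 gray
      3→4: 4 black — skip
      3→11: 11 black — skip
    3 black
    10→4: 4 black — skip
  10 black
  5 gray
    13 gray
      6 gray
        12 gray
          12→11: 11 black — skip
        12 black
        6→11: 11 black — skip
      6 black
      8 gray
        8→2: 2 black — skip
        8→11: 11 black — skip
        7 gray
          7→12: 12 black — skip
        7 black
      8 black
      9 gray
        9→12: 12 black — skip
        9→7: 7 black — skip
        9→1: 1 is gray → back edge
Back edge closes the cycle 1 → 5 → 13 → 9 → 1; its vertices are {1, 5, 9, 13}.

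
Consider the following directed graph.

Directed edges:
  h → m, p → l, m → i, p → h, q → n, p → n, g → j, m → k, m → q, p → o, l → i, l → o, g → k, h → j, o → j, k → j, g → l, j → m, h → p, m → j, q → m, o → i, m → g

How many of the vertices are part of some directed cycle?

9

A vertex is on a directed cycle iff it belongs to a strongly connected component of size ≥ 2 (or has a self-loop).
The vertices on cycles are {g, h, j, k, l, m, o, p, q} — 9 in total.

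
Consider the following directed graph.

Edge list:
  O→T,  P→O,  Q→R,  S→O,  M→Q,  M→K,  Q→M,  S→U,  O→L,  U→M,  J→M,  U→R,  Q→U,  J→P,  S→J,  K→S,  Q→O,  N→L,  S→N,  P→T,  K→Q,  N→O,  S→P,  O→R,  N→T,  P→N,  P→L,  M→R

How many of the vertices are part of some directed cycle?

A vertex is on a directed cycle iff it belongs to a strongly connected component of size ≥ 2 (or has a self-loop).
The vertices on cycles are {J, K, M, Q, S, U} — 6 in total.

6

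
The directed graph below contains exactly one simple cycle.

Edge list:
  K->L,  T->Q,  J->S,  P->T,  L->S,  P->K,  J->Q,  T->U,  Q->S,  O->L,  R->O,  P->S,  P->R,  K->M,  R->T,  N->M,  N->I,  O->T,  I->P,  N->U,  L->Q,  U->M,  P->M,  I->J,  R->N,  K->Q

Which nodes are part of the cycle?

I, N, P, R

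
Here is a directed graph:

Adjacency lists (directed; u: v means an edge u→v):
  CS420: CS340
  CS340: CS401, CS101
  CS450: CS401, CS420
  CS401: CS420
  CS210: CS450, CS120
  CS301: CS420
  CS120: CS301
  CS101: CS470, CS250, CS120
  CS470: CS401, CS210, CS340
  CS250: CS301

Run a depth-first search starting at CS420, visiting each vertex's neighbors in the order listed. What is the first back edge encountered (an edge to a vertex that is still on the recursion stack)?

DFS from CS420 (visiting each vertex's neighbors in the order listed); mark gray on enter, black on exit:
CS420 gray
  CS340 gray
    CS401 gray
      CS401→CS420: CS420 is gray → back edge
First back edge: CS401 → CS420.

CS401→CS420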